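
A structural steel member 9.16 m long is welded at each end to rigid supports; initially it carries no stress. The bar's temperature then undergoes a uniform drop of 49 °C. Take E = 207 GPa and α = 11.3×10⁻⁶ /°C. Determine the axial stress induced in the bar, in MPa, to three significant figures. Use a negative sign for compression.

115 MPa

Free thermal expansion αLΔT = 11.3e-6 · 9160 · -49 = -5.072 mm.
The walls impose strain ε = −(-5.072)/9160 = 5.5370e-04; σ = Eε = 207000 · 5.5370e-04 = 114.6 MPa.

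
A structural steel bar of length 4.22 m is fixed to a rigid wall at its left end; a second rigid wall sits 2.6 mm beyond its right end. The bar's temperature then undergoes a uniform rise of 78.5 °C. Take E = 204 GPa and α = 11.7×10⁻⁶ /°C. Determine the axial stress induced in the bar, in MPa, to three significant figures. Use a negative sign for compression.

-61.7 MPa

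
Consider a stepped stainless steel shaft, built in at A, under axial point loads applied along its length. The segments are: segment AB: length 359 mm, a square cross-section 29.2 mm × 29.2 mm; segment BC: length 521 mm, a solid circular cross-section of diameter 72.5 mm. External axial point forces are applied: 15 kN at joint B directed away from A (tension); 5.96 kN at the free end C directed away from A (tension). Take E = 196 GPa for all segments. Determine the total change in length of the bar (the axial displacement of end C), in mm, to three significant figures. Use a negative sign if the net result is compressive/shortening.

0.0489 mm

Internal axial forces (sectioning from the free end, tension +): N_BC = 5.96 kN, N_AB = 20.96 kN.
A_AB = 852.6 mm².
A_BC = 4128 mm².
δ_AB = 20960·359/(852.6·196000) = 0.04503 mm
δ_BC = 5960·521/(4128·196000) = 0.003838 mm
δ = Σδ_i = 0.04886 mm.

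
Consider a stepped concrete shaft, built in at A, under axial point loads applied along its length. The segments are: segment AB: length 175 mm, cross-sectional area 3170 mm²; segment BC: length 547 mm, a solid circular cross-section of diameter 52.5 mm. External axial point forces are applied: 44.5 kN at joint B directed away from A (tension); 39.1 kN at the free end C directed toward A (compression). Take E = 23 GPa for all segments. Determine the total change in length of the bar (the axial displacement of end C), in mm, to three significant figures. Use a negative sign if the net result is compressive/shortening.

-0.417 mm

Internal axial forces (sectioning from the free end, tension +): N_BC = -39.1 kN, N_AB = 5.4 kN.
A_BC = 2165 mm².
δ_AB = 5400·175/(3170·23000) = 0.01296 mm
δ_BC = -39100·547/(2165·23000) = -0.4296 mm
δ = Σδ_i = -0.4166 mm.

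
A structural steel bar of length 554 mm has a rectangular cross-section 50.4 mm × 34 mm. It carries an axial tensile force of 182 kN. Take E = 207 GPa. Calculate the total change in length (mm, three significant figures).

0.284 mm

A = 1714 mm².
δ_mech = NL/(AE) = 182000·554/(1714·207000) = 0.2843 mm.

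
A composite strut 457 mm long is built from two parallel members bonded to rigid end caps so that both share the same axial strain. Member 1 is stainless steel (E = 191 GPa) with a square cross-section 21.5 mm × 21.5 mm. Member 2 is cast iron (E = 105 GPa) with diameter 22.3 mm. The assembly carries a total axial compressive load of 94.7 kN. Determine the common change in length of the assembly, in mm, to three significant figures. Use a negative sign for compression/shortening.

A_1 = 462.2 mm².
A_2 = 390.6 mm².
Equal strain + equilibrium ⇒ each member carries load in proportion to AE: A₁E₁ = 88290000 N, A₂E₂ = 41010000 N, ΣAE = 129300000 N.
δ = PL/ΣAE = -94700·457/129300000 = -0.3347 mm.

-0.335 mm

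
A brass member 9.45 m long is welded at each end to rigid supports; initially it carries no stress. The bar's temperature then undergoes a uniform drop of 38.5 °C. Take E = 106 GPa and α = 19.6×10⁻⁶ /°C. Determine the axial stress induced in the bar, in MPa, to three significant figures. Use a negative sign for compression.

Free thermal expansion αLΔT = 19.6e-6 · 9450 · -38.5 = -7.131 mm.
The walls impose strain ε = −(-7.131)/9450 = 7.5460e-04; σ = Eε = 106000 · 7.5460e-04 = 79.99 MPa.

80.0 MPa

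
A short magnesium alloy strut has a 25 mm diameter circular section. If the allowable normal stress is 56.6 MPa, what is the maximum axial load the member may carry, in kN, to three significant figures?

27.8 kN

A = 490.9 mm².
P_max = σ_allow · A = 56.6 · 490.9 = 27780 N = 27.78 kN.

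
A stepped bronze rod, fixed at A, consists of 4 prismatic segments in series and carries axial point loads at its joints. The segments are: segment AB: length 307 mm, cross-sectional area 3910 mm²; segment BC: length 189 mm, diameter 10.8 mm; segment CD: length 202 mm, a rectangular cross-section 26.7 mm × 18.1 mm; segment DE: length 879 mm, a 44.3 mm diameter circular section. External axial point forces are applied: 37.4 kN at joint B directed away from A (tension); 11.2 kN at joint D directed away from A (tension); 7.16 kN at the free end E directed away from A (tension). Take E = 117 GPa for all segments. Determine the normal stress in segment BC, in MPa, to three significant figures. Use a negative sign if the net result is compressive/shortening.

200 MPa

Internal axial forces (sectioning from the free end, tension +): N_DE = 7.16 kN, N_CD = 18.36 kN, N_BC = 18.36 kN, N_AB = 55.76 kN.
A_BC = 91.61 mm².
σ_BC = N_BC/A_BC = 18360/91.61 = 200.4 MPa.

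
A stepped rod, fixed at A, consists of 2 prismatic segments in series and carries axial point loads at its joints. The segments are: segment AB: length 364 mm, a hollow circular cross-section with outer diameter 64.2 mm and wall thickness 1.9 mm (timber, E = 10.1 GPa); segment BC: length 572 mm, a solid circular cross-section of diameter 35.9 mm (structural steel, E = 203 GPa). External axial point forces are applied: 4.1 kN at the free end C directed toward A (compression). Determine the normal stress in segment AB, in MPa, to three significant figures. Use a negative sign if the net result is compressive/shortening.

Internal axial forces (sectioning from the free end, tension +): N_BC = -4.1 kN, N_AB = -4.1 kN.
A_AB = 371.9 mm².
σ_AB = N_AB/A_AB = -4100/371.9 = -11.03 MPa.

-11.0 MPa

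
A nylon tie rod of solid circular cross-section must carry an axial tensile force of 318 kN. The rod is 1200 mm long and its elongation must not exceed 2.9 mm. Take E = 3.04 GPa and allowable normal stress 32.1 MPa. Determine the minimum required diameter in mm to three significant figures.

235 mm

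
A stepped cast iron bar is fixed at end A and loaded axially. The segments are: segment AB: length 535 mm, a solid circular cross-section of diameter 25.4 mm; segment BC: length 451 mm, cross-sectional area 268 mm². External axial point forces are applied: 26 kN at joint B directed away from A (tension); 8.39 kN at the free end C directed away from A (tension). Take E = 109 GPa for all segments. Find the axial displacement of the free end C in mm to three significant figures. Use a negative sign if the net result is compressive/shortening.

Internal axial forces (sectioning from the free end, tension +): N_BC = 8.39 kN, N_AB = 34.39 kN.
A_AB = 506.7 mm².
δ_AB = 34390·535/(506.7·109000) = 0.3331 mm
δ_BC = 8390·451/(268·109000) = 0.1295 mm
δ = Σδ_i = 0.4627 mm.

0.463 mm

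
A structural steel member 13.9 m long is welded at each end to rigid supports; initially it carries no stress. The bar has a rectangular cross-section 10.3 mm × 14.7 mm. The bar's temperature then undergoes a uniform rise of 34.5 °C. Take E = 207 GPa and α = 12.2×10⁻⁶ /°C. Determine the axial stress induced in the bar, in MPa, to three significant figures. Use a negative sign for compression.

-87.1 MPa

Free thermal expansion αLΔT = 12.2e-6 · 13900 · 34.5 = 5.851 mm.
The walls impose strain ε = −(5.851)/13900 = -4.2090e-04; σ = Eε = 207000 · -4.2090e-04 = -87.13 MPa.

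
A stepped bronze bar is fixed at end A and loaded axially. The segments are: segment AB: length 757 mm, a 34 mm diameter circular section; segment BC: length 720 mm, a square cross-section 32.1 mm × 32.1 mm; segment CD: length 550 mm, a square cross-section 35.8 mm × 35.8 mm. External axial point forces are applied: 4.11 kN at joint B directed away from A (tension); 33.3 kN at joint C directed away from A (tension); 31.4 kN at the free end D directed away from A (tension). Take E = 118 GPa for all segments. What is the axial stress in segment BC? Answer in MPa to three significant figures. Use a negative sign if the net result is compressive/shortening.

Internal axial forces (sectioning from the free end, tension +): N_CD = 31.4 kN, N_BC = 64.7 kN, N_AB = 68.81 kN.
A_BC = 1030 mm².
σ_BC = N_BC/A_BC = 64700/1030 = 62.79 MPa.

62.8 MPa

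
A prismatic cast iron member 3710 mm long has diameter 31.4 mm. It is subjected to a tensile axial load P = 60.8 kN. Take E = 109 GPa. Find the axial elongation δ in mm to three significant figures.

A = 774.4 mm².
δ_mech = NL/(AE) = 60800·3710/(774.4·109000) = 2.672 mm.

2.67 mm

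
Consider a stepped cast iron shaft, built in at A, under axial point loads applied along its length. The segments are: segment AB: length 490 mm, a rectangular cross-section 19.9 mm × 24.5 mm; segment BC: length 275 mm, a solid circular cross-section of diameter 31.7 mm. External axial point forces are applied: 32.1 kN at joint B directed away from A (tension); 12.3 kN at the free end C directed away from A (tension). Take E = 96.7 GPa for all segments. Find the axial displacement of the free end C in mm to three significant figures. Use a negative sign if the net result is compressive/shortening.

0.506 mm

Internal axial forces (sectioning from the free end, tension +): N_BC = 12.3 kN, N_AB = 44.4 kN.
A_AB = 487.5 mm².
A_BC = 789.2 mm².
δ_AB = 44400·490/(487.5·96700) = 0.4615 mm
δ_BC = 12300·275/(789.2·96700) = 0.04432 mm
δ = Σδ_i = 0.5058 mm.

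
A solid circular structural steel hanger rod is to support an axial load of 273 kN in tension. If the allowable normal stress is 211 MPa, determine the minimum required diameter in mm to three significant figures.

40.6 mm

Required area A ≥ P/σ_allow = 273000/211 = 1294 mm².
For a solid circular section, d ≥ √(4A/π) = 40.59 mm.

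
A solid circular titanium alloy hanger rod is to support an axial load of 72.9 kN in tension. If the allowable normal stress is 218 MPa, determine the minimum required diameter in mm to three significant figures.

Required area A ≥ P/σ_allow = 72900/218 = 334.4 mm².
For a solid circular section, d ≥ √(4A/π) = 20.63 mm.

20.6 mm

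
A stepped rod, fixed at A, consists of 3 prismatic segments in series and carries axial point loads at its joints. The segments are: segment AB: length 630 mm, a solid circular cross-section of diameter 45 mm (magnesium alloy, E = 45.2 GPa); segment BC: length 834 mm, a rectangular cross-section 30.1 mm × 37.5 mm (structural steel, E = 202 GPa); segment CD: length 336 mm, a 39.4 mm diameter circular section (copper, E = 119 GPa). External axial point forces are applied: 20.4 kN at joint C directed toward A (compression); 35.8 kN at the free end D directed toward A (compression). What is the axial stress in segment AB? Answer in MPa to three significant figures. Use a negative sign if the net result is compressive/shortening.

Internal axial forces (sectioning from the free end, tension +): N_CD = -35.8 kN, N_BC = -56.2 kN, N_AB = -56.2 kN.
A_AB = 1590 mm².
σ_AB = N_AB/A_AB = -56200/1590 = -35.34 MPa.

-35.3 MPa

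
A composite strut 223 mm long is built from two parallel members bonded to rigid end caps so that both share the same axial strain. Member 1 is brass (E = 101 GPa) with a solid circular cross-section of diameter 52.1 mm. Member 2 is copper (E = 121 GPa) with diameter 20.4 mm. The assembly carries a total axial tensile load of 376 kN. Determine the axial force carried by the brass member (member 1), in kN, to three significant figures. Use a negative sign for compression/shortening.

A_1 = 2132 mm².
A_2 = 326.9 mm².
Equal strain + equilibrium ⇒ each member carries load in proportion to AE: A₁E₁ = 215300000 N, A₂E₂ = 39550000 N, ΣAE = 254900000 N.
F₁ = P·A₁E₁/ΣAE = 376000·215300000/254900000 = 317700 N.

318 kN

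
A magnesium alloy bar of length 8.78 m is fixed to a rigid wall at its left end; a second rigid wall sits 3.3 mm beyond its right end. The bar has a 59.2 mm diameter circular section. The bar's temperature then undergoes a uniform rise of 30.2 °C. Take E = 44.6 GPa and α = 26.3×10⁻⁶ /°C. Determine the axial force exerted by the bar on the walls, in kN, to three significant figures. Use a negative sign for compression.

-51.4 kN

Free thermal expansion αLΔT = 26.3e-6 · 8780 · 30.2 = 6.974 mm.
The walls engage after the gap closes; constrained expansion = 6.974 − 3.3 = 3.674 mm.
The walls impose strain ε = −(3.674)/8780 = -4.1841e-04; σ = Eε = 44600 · -4.1841e-04 = -18.66 MPa.
Wall reaction R = σ·A = -18.66·2753 = -51360 N = -51.36 kN.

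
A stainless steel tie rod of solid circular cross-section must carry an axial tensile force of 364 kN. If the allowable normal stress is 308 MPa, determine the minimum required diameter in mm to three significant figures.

Required area A ≥ P/σ_allow = 364000/308 = 1182 mm².
For a solid circular section, d ≥ √(4A/π) = 38.79 mm.

38.8 mm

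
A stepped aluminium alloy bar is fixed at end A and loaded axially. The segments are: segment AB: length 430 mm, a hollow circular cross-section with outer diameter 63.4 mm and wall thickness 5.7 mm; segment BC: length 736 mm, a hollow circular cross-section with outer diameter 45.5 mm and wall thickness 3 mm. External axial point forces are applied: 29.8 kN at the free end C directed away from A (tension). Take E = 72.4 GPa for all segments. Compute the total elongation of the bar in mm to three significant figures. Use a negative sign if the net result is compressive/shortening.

Internal axial forces (sectioning from the free end, tension +): N_BC = 29.8 kN, N_AB = 29.8 kN.
A_AB = 1033 mm².
A_BC = 400.6 mm².
δ_AB = 29800·430/(1033·72400) = 0.1713 mm
δ_BC = 29800·736/(400.6·72400) = 0.7563 mm
δ = Σδ_i = 0.9276 mm.

0.928 mm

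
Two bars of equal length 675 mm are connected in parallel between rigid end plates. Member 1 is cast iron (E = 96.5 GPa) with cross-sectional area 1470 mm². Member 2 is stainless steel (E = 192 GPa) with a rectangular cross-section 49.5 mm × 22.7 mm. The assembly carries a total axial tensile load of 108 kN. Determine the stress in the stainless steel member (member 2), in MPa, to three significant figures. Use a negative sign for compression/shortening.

58.0 MPa

A_2 = 1124 mm².
Equal strain + equilibrium ⇒ each member carries load in proportion to AE: A₁E₁ = 141900000 N, A₂E₂ = 215700000 N, ΣAE = 357600000 N.
σ₂ = P·E₂/ΣAE = 108000·192000/357600000 = 57.99 MPa.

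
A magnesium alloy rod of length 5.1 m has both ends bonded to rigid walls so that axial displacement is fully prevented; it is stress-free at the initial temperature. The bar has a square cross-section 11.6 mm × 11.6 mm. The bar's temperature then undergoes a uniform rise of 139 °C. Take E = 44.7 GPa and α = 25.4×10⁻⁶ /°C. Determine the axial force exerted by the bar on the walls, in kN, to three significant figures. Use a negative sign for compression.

-21.2 kN

Free thermal expansion αLΔT = 25.4e-6 · 5100 · 139 = 18.01 mm.
The walls impose strain ε = −(18.01)/5100 = -3.5306e-03; σ = Eε = 44700 · -3.5306e-03 = -157.8 MPa.
Wall reaction R = σ·A = -157.8·134.6 = -21240 N = -21.24 kN.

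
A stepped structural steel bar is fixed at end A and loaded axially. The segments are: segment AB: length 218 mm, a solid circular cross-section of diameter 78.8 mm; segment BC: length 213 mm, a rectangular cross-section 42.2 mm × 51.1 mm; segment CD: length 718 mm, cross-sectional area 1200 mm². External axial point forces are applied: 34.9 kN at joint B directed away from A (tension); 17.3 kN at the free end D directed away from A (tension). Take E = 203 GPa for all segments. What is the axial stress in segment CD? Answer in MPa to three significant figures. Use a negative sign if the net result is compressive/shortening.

Internal axial forces (sectioning from the free end, tension +): N_CD = 17.3 kN, N_BC = 17.3 kN, N_AB = 52.2 kN.
σ_CD = N_CD/A_CD = 17300/1200 = 14.42 MPa.

14.4 MPa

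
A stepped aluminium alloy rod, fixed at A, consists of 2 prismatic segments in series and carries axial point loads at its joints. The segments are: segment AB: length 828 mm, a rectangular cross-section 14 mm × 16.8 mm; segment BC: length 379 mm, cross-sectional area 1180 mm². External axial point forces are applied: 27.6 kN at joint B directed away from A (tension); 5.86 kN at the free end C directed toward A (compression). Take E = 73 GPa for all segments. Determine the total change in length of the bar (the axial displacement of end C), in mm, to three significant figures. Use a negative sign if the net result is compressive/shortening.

1.02 mm

Internal axial forces (sectioning from the free end, tension +): N_BC = -5.86 kN, N_AB = 21.74 kN.
A_AB = 235.2 mm².
δ_AB = 21740·828/(235.2·73000) = 1.048 mm
δ_BC = -5860·379/(1180·73000) = -0.02578 mm
δ = Σδ_i = 1.023 mm.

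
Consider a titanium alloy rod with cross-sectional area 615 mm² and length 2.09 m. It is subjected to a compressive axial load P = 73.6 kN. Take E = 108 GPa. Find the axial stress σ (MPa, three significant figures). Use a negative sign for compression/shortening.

-120 MPa

σ = N/A = -73600/615 = -119.7 MPa.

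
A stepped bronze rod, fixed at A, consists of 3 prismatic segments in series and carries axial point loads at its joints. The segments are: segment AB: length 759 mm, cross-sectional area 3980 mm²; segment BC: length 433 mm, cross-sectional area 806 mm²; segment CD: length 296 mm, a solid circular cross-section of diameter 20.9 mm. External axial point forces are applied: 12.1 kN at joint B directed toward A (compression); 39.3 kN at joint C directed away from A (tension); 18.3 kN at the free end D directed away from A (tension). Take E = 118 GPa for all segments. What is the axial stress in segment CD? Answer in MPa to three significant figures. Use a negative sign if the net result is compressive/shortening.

Internal axial forces (sectioning from the free end, tension +): N_CD = 18.3 kN, N_BC = 57.6 kN, N_AB = 45.5 kN.
A_CD = 343.1 mm².
σ_CD = N_CD/A_CD = 18300/343.1 = 53.34 MPa.

53.3 MPa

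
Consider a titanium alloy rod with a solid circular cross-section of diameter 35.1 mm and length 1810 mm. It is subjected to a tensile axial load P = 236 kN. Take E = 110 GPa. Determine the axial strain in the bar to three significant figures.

A = 967.6 mm².
σ = N/A = 243.9 MPa; ε = σ/E = 243.9/110000 = 2.217e-03.

0.00222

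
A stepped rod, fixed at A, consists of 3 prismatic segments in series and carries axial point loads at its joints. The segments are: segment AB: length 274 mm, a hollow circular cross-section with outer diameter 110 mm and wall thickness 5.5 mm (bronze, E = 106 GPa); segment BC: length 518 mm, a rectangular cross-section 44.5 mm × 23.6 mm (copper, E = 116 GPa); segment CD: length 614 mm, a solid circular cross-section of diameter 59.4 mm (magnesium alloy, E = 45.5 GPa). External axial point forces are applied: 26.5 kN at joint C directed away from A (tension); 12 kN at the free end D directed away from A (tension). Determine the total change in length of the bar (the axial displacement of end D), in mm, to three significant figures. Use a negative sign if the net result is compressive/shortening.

0.277 mm

Internal axial forces (sectioning from the free end, tension +): N_CD = 12 kN, N_BC = 38.5 kN, N_AB = 38.5 kN.
A_AB = 1806 mm².
A_BC = 1050 mm².
A_CD = 2771 mm².
δ_AB = 38500·274/(1806·106000) = 0.05512 mm
δ_BC = 38500·518/(1050·116000) = 0.1637 mm
δ_CD = 12000·614/(2771·45500) = 0.05844 mm
δ = Σδ_i = 0.2773 mm.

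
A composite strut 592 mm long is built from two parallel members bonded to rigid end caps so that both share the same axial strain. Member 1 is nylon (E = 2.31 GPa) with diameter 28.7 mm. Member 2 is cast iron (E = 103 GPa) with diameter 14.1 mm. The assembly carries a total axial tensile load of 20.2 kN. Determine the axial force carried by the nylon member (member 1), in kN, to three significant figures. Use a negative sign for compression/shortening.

A_1 = 646.9 mm².
A_2 = 156.1 mm².
Equal strain + equilibrium ⇒ each member carries load in proportion to AE: A₁E₁ = 1494000 N, A₂E₂ = 16080000 N, ΣAE = 17580000 N.
F₁ = P·A₁E₁/ΣAE = 20200·1494000/17580000 = 1717 N.

1.72 kN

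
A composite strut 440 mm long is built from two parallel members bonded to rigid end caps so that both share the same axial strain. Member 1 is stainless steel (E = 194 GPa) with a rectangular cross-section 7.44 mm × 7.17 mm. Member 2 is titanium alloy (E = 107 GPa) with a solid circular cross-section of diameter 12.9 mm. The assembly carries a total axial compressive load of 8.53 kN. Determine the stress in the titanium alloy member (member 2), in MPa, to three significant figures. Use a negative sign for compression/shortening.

A_1 = 53.34 mm².
A_2 = 130.7 mm².
Equal strain + equilibrium ⇒ each member carries load in proportion to AE: A₁E₁ = 10350000 N, A₂E₂ = 13980000 N, ΣAE = 24330000 N.
σ₂ = P·E₂/ΣAE = -8530·107000/24330000 = -37.51 MPa.

-37.5 MPa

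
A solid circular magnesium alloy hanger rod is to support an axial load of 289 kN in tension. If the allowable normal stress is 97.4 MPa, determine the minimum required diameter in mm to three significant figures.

61.5 mm

Required area A ≥ P/σ_allow = 289000/97.4 = 2967 mm².
For a solid circular section, d ≥ √(4A/π) = 61.46 mm.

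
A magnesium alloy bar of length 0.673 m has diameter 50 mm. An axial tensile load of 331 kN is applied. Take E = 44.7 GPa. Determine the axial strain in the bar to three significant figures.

0.00377

A = 1963 mm².
σ = N/A = 168.6 MPa; ε = σ/E = 168.6/44700 = 3.771e-03.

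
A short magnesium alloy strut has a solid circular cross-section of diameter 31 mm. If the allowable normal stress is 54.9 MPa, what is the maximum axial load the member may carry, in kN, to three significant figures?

A = 754.8 mm².
P_max = σ_allow · A = 54.9 · 754.8 = 41440 N = 41.44 kN.

41.4 kN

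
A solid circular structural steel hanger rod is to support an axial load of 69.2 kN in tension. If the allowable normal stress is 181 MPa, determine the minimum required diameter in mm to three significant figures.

Required area A ≥ P/σ_allow = 69200/181 = 382.3 mm².
For a solid circular section, d ≥ √(4A/π) = 22.06 mm.

22.1 mm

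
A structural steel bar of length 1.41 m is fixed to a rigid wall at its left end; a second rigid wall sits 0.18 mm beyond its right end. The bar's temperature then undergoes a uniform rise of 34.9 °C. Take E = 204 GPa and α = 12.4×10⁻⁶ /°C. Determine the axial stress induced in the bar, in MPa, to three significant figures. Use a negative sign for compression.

Free thermal expansion αLΔT = 12.4e-6 · 1410 · 34.9 = 0.6102 mm.
The walls engage after the gap closes; constrained expansion = 0.6102 − 0.18 = 0.4302 mm.
The walls impose strain ε = −(0.4302)/1410 = -3.0510e-04; σ = Eε = 204000 · -3.0510e-04 = -62.24 MPa.

-62.2 MPa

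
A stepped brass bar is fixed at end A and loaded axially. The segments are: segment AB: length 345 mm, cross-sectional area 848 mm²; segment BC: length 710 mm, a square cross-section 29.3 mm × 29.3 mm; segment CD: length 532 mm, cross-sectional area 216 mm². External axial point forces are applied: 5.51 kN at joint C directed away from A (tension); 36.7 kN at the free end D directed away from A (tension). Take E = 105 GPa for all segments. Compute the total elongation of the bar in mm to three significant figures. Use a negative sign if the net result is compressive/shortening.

1.36 mm

Internal axial forces (sectioning from the free end, tension +): N_CD = 36.7 kN, N_BC = 42.21 kN, N_AB = 42.21 kN.
A_BC = 858.5 mm².
δ_AB = 42210·345/(848·105000) = 0.1635 mm
δ_BC = 42210·710/(858.5·105000) = 0.3325 mm
δ_CD = 36700·532/(216·105000) = 0.8609 mm
δ = Σδ_i = 1.357 mm.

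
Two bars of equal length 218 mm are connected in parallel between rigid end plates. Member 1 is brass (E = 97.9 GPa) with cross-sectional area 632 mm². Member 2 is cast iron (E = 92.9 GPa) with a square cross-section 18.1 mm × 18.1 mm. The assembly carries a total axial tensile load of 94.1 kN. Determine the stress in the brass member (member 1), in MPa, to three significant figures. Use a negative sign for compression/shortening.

99.8 MPa

A_2 = 327.6 mm².
Equal strain + equilibrium ⇒ each member carries load in proportion to AE: A₁E₁ = 61870000 N, A₂E₂ = 30430000 N, ΣAE = 92310000 N.
σ₁ = P·E₁/ΣAE = 94100·97900/92310000 = 99.8 MPa.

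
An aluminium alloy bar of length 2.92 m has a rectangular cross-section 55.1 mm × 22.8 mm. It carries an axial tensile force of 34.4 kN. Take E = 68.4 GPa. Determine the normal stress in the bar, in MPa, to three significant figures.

27.4 MPa

A = 1256 mm².
σ = N/A = 34400/1256 = 27.38 MPa.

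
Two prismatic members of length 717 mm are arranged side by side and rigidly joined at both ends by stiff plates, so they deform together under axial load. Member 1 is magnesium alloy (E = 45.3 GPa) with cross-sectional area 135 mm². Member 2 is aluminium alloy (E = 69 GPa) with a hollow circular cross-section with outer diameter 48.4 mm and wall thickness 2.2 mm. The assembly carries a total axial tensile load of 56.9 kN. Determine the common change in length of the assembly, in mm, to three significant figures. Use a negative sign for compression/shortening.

A_2 = 319.3 mm².
Equal strain + equilibrium ⇒ each member carries load in proportion to AE: A₁E₁ = 6116000 N, A₂E₂ = 22030000 N, ΣAE = 28150000 N.
δ = PL/ΣAE = 56900·717/28150000 = 1.449 mm.

1.45 mm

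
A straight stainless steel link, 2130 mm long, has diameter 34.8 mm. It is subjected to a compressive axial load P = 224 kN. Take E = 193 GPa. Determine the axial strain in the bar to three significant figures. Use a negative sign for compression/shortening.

-0.00122

A = 951.1 mm².
σ = N/A = -235.5 MPa; ε = σ/E = -235.5/193000 = -1.220e-03.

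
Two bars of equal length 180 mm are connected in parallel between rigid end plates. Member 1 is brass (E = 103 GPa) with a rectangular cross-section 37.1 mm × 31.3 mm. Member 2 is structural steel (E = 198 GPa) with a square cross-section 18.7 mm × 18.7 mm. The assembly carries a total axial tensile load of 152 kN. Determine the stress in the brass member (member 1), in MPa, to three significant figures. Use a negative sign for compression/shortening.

A_1 = 1161 mm².
A_2 = 349.7 mm².
Equal strain + equilibrium ⇒ each member carries load in proportion to AE: A₁E₁ = 119600000 N, A₂E₂ = 69240000 N, ΣAE = 188800000 N.
σ₁ = P·E₁/ΣAE = 152000·103000/188800000 = 82.9 MPa.

82.9 MPa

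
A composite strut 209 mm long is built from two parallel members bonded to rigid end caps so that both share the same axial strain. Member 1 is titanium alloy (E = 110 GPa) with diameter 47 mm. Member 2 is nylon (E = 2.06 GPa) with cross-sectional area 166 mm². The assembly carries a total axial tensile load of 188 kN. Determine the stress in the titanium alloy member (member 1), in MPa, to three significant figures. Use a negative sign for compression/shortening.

108 MPa

A_1 = 1735 mm².
Equal strain + equilibrium ⇒ each member carries load in proportion to AE: A₁E₁ = 190800000 N, A₂E₂ = 342000 N, ΣAE = 191200000 N.
σ₁ = P·E₁/ΣAE = 188000·110000/191200000 = 108.2 MPa.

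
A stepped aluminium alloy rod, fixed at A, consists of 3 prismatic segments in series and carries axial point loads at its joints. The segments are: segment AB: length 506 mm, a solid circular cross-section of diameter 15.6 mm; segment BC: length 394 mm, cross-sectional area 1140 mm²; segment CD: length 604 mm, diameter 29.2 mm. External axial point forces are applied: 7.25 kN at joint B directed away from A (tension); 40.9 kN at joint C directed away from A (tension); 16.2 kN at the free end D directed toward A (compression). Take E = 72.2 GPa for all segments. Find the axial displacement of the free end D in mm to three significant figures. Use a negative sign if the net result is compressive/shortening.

1.09 mm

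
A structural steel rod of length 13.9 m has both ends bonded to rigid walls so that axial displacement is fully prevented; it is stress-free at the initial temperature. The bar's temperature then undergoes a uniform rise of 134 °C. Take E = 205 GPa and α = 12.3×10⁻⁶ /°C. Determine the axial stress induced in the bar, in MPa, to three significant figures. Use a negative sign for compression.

Free thermal expansion αLΔT = 12.3e-6 · 13900 · 134 = 22.91 mm.
The walls impose strain ε = −(22.91)/13900 = -1.6482e-03; σ = Eε = 205000 · -1.6482e-03 = -337.9 MPa.

-338 MPa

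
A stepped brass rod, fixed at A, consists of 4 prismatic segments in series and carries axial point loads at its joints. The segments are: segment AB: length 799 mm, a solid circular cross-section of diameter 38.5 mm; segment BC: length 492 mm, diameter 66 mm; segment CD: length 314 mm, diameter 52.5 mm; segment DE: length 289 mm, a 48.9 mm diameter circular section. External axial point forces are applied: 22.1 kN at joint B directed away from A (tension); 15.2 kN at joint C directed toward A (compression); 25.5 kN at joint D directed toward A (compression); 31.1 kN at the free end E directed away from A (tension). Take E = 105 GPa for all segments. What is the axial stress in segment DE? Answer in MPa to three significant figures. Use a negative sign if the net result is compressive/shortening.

16.6 MPa

Internal axial forces (sectioning from the free end, tension +): N_DE = 31.1 kN, N_CD = 5.6 kN, N_BC = -9.6 kN, N_AB = 12.5 kN.
A_DE = 1878 mm².
σ_DE = N_DE/A_DE = 31100/1878 = 16.56 MPa.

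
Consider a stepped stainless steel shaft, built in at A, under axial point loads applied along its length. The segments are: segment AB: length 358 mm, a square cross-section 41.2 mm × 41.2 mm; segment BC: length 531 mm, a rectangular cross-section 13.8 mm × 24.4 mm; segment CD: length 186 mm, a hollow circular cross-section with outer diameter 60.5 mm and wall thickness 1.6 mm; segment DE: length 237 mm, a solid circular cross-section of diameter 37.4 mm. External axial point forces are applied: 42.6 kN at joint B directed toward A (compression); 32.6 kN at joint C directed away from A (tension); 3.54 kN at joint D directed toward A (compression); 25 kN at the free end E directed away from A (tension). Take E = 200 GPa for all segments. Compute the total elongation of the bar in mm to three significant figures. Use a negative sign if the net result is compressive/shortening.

0.533 mm

Internal axial forces (sectioning from the free end, tension +): N_DE = 25 kN, N_CD = 21.46 kN, N_BC = 54.06 kN, N_AB = 11.46 kN.
A_AB = 1697 mm².
A_BC = 336.7 mm².
A_CD = 296.1 mm².
A_DE = 1099 mm².
δ_AB = 11460·358/(1697·200000) = 0.01208 mm
δ_BC = 54060·531/(336.7·200000) = 0.4263 mm
δ_CD = 21460·186/(296.1·200000) = 0.06741 mm
δ_DE = 25000·237/(1099·200000) = 0.02697 mm
δ = Σδ_i = 0.5327 mm.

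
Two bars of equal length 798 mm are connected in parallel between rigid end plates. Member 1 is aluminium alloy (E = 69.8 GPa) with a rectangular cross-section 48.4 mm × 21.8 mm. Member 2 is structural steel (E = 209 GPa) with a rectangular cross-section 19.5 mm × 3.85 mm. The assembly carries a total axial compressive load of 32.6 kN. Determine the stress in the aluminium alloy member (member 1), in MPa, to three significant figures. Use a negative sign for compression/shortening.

A_1 = 1055 mm².
A_2 = 75.08 mm².
Equal strain + equilibrium ⇒ each member carries load in proportion to AE: A₁E₁ = 73650000 N, A₂E₂ = 15690000 N, ΣAE = 89340000 N.
σ₁ = P·E₁/ΣAE = -32600·69800/89340000 = -25.47 MPa.

-25.5 MPa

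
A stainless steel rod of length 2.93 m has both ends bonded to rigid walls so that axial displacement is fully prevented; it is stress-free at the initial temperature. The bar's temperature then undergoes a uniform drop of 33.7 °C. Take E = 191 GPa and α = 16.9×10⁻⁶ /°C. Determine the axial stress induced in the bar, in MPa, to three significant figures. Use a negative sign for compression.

Free thermal expansion αLΔT = 16.9e-6 · 2930 · -33.7 = -1.669 mm.
The walls impose strain ε = −(-1.669)/2930 = 5.6953e-04; σ = Eε = 191000 · 5.6953e-04 = 108.8 MPa.

109 MPa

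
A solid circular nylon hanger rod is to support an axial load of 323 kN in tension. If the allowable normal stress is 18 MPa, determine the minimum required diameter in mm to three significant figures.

Required area A ≥ P/σ_allow = 323000/18 = 17940 mm².
For a solid circular section, d ≥ √(4A/π) = 151.2 mm.

151 mm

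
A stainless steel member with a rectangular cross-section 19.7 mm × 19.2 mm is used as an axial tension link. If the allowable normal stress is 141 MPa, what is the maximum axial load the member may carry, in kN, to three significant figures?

A = 378.2 mm².
P_max = σ_allow · A = 141 · 378.2 = 53330 N = 53.33 kN.

53.3 kN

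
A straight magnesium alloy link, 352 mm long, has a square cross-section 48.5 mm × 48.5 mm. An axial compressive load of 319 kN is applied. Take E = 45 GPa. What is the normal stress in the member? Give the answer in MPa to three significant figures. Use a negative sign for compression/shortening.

A = 2352 mm².
σ = N/A = -319000/2352 = -135.6 MPa.

-136 MPa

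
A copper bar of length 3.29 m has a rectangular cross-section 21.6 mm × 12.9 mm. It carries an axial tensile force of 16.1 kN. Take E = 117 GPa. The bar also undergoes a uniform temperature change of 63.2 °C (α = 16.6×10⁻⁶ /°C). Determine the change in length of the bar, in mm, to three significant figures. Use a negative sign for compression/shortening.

A = 278.6 mm².
δ_mech = NL/(AE) = 16100·3290/(278.6·117000) = 1.625 mm.
δ_thermal = αLΔT = 16.6e-6·3290·63.2 = 3.452 mm.
δ = δ_mech + δ_thermal = 5.076 mm.

5.08 mm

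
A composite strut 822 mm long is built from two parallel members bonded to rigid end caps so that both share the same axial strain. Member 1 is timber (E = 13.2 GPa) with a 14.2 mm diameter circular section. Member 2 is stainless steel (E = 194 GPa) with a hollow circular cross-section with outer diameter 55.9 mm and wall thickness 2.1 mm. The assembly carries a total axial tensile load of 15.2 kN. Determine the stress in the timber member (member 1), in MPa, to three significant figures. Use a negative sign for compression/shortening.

A_1 = 158.4 mm².
A_2 = 354.9 mm².
Equal strain + equilibrium ⇒ each member carries load in proportion to AE: A₁E₁ = 2090000 N, A₂E₂ = 68860000 N, ΣAE = 70950000 N.
σ₁ = P·E₁/ΣAE = 15200·13200/70950000 = 2.828 MPa.

2.83 MPa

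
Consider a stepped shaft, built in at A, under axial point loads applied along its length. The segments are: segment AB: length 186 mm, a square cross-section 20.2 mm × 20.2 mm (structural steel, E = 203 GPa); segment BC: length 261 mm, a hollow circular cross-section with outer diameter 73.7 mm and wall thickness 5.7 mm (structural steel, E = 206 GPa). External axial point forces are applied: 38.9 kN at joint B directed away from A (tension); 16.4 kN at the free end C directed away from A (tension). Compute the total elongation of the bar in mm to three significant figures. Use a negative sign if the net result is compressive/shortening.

0.141 mm

Internal axial forces (sectioning from the free end, tension +): N_BC = 16.4 kN, N_AB = 55.3 kN.
A_AB = 408 mm².
A_BC = 1218 mm².
δ_AB = 55300·186/(408·203000) = 0.1242 mm
δ_BC = 16400·261/(1218·206000) = 0.01706 mm
δ = Σδ_i = 0.1412 mm.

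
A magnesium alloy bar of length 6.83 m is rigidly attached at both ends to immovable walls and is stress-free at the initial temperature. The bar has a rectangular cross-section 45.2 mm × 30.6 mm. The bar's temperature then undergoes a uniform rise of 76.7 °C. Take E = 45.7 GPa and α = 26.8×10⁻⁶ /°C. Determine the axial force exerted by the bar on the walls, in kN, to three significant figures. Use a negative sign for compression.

-130 kN

Free thermal expansion αLΔT = 26.8e-6 · 6830 · 76.7 = 14.04 mm.
The walls impose strain ε = −(14.04)/6830 = -2.0556e-03; σ = Eε = 45700 · -2.0556e-03 = -93.94 MPa.
Wall reaction R = σ·A = -93.94·1383 = -129900 N = -129.9 kN.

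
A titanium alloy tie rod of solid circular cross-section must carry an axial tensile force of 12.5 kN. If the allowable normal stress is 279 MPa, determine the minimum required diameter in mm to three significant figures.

Required area A ≥ P/σ_allow = 12500/279 = 44.8 mm².
For a solid circular section, d ≥ √(4A/π) = 7.553 mm.

7.55 mm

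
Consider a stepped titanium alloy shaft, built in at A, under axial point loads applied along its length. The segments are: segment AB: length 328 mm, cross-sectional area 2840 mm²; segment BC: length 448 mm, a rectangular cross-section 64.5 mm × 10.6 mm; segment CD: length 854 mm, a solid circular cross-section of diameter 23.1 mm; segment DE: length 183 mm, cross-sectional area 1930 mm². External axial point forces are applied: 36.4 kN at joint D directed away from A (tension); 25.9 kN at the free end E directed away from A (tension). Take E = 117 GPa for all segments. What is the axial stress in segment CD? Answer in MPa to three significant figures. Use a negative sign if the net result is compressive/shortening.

Internal axial forces (sectioning from the free end, tension +): N_DE = 25.9 kN, N_CD = 62.3 kN, N_BC = 62.3 kN, N_AB = 62.3 kN.
A_CD = 419.1 mm².
σ_CD = N_CD/A_CD = 62300/419.1 = 148.7 MPa.

149 MPa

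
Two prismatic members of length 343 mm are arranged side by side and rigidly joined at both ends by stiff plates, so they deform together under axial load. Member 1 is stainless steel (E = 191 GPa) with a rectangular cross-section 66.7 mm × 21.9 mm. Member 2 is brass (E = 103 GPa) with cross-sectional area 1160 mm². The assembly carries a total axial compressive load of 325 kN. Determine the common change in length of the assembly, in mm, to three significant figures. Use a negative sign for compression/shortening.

-0.280 mm

A_1 = 1461 mm².
Equal strain + equilibrium ⇒ each member carries load in proportion to AE: A₁E₁ = 279000000 N, A₂E₂ = 119500000 N, ΣAE = 398500000 N.
δ = PL/ΣAE = -325000·343/398500000 = -0.2798 mm.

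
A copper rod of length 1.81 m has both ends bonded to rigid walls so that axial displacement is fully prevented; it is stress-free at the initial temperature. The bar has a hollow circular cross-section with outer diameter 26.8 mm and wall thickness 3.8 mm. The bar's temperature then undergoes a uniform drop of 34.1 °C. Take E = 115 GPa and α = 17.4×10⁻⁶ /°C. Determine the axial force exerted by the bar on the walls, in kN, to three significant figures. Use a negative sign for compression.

Free thermal expansion αLΔT = 17.4e-6 · 1810 · -34.1 = -1.074 mm.
The walls impose strain ε = −(-1.074)/1810 = 5.9334e-04; σ = Eε = 115000 · 5.9334e-04 = 68.23 MPa.
Wall reaction R = σ·A = 68.23·274.6 = 18740 N = 18.74 kN.

18.7 kN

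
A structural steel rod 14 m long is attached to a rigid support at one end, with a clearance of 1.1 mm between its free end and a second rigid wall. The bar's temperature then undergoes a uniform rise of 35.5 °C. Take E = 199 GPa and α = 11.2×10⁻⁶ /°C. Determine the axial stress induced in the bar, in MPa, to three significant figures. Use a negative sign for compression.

-63.5 MPa

Free thermal expansion αLΔT = 11.2e-6 · 14000 · 35.5 = 5.566 mm.
The walls engage after the gap closes; constrained expansion = 5.566 − 1.1 = 4.466 mm.
The walls impose strain ε = −(4.466)/14000 = -3.1903e-04; σ = Eε = 199000 · -3.1903e-04 = -63.49 MPa.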